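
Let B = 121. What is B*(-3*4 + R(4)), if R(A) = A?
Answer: -968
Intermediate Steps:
B*(-3*4 + R(4)) = 121*(-3*4 + 4) = 121*(-12 + 4) = 121*(-8) = -968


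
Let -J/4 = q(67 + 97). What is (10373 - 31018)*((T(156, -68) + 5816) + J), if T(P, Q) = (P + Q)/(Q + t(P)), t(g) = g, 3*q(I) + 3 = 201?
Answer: -114641685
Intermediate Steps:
q(I) = 66 (q(I) = -1 + (⅓)*201 = -1 + 67 = 66)
T(P, Q) = 1 (T(P, Q) = (P + Q)/(Q + P) = (P + Q)/(P + Q) = 1)
J = -264 (J = -4*66 = -264)
(10373 - 31018)*((T(156, -68) + 5816) + J) = (10373 - 31018)*((1 + 5816) - 264) = -20645*(5817 - 264) = -20645*5553 = -114641685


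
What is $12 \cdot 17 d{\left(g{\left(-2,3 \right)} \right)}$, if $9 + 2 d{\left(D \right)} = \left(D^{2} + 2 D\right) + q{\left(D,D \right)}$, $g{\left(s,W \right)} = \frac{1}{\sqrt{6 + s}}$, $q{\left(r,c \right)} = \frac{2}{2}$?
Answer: $- \frac{1377}{2} \approx -688.5$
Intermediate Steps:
$q{\left(r,c \right)} = 1$ ($q{\left(r,c \right)} = 2 \cdot \frac{1}{2} = 1$)
$g{\left(s,W \right)} = \frac{1}{\sqrt{6 + s}}$
$d{\left(D \right)} = -4 + D + \frac{D^{2}}{2}$ ($d{\left(D \right)} = - \frac{9}{2} + \frac{\left(D^{2} + 2 D\right) + 1}{2} = - \frac{9}{2} + \frac{1 + D^{2} + 2 D}{2} = - \frac{9}{2} + \left(\frac{1}{2} + D + \frac{D^{2}}{2}\right) = -4 + D + \frac{D^{2}}{2}$)
$12 \cdot 17 d{\left(g{\left(-2,3 \right)} \right)} = 12 \cdot 17 \left(-4 + \frac{1}{\sqrt{6 - 2}} + \frac{\left(\frac{1}{\sqrt{6 - 2}}\right)^{2}}{2}\right) = 204 \left(-4 + \frac{1}{\sqrt{4}} + \frac{\left(\frac{1}{\sqrt{4}}\right)^{2}}{2}\right) = 204 \left(-4 + \frac{1}{2} + \frac{1}{2 \cdot 4}\right) = 204 \left(-4 + \frac{1}{2} + \frac{1}{2} \cdot \frac{1}{4}\right) = 204 \left(-4 + \frac{1}{2} + \frac{1}{8}\right) = 204 \left(- \frac{27}{8}\right) = - \frac{1377}{2}$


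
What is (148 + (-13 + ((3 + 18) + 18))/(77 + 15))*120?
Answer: 409260/23 ≈ 17794.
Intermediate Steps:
(148 + (-13 + ((3 + 18) + 18))/(77 + 15))*120 = (148 + (-13 + (21 + 18))/92)*120 = (148 + (-13 + 39)*(1/92))*120 = (148 + 26*(1/92))*120 = (148 + 13/46)*120 = (6821/46)*120 = 409260/23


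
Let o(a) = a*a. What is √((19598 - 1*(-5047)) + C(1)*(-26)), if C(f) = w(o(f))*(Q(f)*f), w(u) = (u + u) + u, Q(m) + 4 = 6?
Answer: 3*√2721 ≈ 156.49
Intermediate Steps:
Q(m) = 2 (Q(m) = -4 + 6 = 2)
o(a) = a²
w(u) = 3*u (w(u) = 2*u + u = 3*u)
C(f) = 6*f³ (C(f) = (3*f²)*(2*f) = 6*f³)
√((19598 - 1*(-5047)) + C(1)*(-26)) = √((19598 - 1*(-5047)) + (6*1³)*(-26)) = √((19598 + 5047) + (6*1)*(-26)) = √(24645 + 6*(-26)) = √(24645 - 156) = √24489 = 3*√2721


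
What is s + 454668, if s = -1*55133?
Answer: 399535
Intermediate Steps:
s = -55133
s + 454668 = -55133 + 454668 = 399535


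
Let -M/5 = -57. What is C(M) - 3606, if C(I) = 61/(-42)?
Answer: -151513/42 ≈ -3607.5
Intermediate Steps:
M = 285 (M = -5*(-57) = 285)
C(I) = -61/42 (C(I) = 61*(-1/42) = -61/42)
C(M) - 3606 = -61/42 - 3606 = -151513/42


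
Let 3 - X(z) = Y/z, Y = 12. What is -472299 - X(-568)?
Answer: -67066887/142 ≈ -4.7230e+5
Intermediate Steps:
X(z) = 3 - 12/z
-472299 - X(-568) = -472299 - (3 - 12/(-568)) = -472299 - (3 - 12*(-1/568)) = -472299 - (3 + 3/142) = -472299 - 1*429/142 = -472299 - 429/142 = -67066887/142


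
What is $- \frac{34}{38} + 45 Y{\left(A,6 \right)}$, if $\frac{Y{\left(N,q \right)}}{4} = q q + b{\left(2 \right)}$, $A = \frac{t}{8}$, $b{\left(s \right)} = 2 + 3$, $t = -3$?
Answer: $\frac{140203}{19} \approx 7379.1$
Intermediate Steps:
$b{\left(s \right)} = 5$
$A = - \frac{3}{8} \approx -0.375$
$Y{\left(N,q \right)} = 20 + 4 q^{2}$ ($Y{\left(N,q \right)} = 4 \left(q q + 5\right) = 4 \left(q^{2} + 5\right) = 4 \left(5 + q^{2}\right) = 20 + 4 q^{2}$)
$- \frac{34}{38} + 45 Y{\left(A,6 \right)} = - \frac{34}{38} + 45 \left(20 + 4 \cdot 6^{2}\right) = \left(-34\right) \frac{1}{38} + 45 \left(20 + 4 \cdot 36\right) = - \frac{17}{19} + 45 \left(20 + 144\right) = - \frac{17}{19} + 45 \cdot 164 = - \frac{17}{19} + 7380 = \frac{140203}{19}$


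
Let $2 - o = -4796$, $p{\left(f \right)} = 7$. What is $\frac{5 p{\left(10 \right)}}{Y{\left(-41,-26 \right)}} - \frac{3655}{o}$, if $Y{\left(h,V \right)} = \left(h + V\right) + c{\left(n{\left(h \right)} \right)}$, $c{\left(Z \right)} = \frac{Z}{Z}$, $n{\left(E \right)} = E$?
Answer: $- \frac{102290}{79167} \approx -1.2921$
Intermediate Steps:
$o = 4798$ ($o = 2 - -4796 = 2 + 4796 = 4798$)
$c{\left(Z \right)} = 1$
$Y{\left(h,V \right)} = 1 + V + h$ ($Y{\left(h,V \right)} = \left(h + V\right) + 1 = \left(V + h\right) + 1 = 1 + V + h$)
$\frac{5 p{\left(10 \right)}}{Y{\left(-41,-26 \right)}} - \frac{3655}{o} = \frac{5 \cdot 7}{1 - 26 - 41} - \frac{3655}{4798} = \frac{35}{-66} - \frac{3655}{4798} = 35 \left(- \frac{1}{66}\right) - \frac{3655}{4798} = - \frac{35}{66} - \frac{3655}{4798} = - \frac{102290}{79167}$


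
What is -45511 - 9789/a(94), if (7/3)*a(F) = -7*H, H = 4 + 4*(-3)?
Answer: -367351/8 ≈ -45919.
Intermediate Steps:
H = -8 (H = 4 - 12 = -8)
a(F) = 24 (a(F) = 3*(-7*(-8))/7 = (3/7)*56 = 24)
-45511 - 9789/a(94) = -45511 - 9789/24 = -45511 - 9789*1/24 = -45511 - 3263/8 = -367351/8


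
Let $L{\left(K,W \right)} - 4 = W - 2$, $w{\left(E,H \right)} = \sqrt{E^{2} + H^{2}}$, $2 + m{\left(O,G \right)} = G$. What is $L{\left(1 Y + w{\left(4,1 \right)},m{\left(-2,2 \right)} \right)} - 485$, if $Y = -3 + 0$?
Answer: $-483$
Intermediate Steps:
$m{\left(O,G \right)} = -2 + G$
$Y = -3$
$L{\left(K,W \right)} = 2 + W$ ($L{\left(K,W \right)} = 4 + \left(W - 2\right) = 4 + \left(-2 + W\right) = 2 + W$)
$L{\left(1 Y + w{\left(4,1 \right)},m{\left(-2,2 \right)} \right)} - 485 = \left(2 + \left(-2 + 2\right)\right) - 485 = \left(2 + 0\right) - 485 = 2 - 485 = -483$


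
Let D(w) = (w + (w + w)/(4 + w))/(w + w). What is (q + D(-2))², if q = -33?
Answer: 1024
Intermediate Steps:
D(w) = (w + 2*w/(4 + w))/(2*w) (D(w) = (w + (2*w)/(4 + w))/((2*w)) = (w + 2*w/(4 + w))*(1/(2*w)) = (w + 2*w/(4 + w))/(2*w))
(q + D(-2))² = (-33 + (6 - 2)/(2*(4 - 2)))² = (-33 + (½)*4/2)² = (-33 + (½)*(½)*4)² = (-33 + 1)² = (-32)² = 1024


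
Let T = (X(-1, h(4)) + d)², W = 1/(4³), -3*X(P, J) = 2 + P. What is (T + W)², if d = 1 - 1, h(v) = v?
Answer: 5329/331776 ≈ 0.016062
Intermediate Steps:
X(P, J) = -⅔ - P/3 (X(P, J) = -(2 + P)/3 = -⅔ - P/3)
d = 0
W = 1/64 ≈ 0.015625
T = ⅑ (T = ((-⅔ - ⅓*(-1)) + 0)² = ((-⅔ + ⅓) + 0)² = (-⅓ + 0)² = (-⅓)² = ⅑ ≈ 0.11111)
(T + W)² = (⅑ + 1/64)² = (73/576)² = 5329/331776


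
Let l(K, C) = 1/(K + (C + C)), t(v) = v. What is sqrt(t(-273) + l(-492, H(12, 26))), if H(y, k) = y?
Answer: I*sqrt(1660945)/78 ≈ 16.523*I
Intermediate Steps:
l(K, C) = 1/(K + 2*C)
sqrt(t(-273) + l(-492, H(12, 26))) = sqrt(-273 + 1/(-492 + 2*12)) = sqrt(-273 + 1/(-492 + 24)) = sqrt(-273 + 1/(-468)) = sqrt(-273 - 1/468) = sqrt(-127765/468) = I*sqrt(1660945)/78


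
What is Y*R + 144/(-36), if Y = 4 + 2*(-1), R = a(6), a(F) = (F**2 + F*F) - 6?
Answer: 128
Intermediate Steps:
a(F) = -6 + 2*F**2 (a(F) = (F**2 + F**2) - 6 = 2*F**2 - 6 = -6 + 2*F**2)
R = 66 (R = -6 + 2*6**2 = -6 + 2*36 = -6 + 72 = 66)
Y = 2 (Y = 4 - 2 = 2)
Y*R + 144/(-36) = 2*66 + 144/(-36) = 132 + 144*(-1/36) = 132 - 4 = 128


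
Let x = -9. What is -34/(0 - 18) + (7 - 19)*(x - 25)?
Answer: 3689/9 ≈ 409.89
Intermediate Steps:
-34/(0 - 18) + (7 - 19)*(x - 25) = -34/(0 - 18) + (7 - 19)*(-9 - 25) = -34/(-18) - 12*(-34) = -1/18*(-34) + 408 = 17/9 + 408 = 3689/9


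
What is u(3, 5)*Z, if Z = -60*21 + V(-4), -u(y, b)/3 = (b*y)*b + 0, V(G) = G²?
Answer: 279900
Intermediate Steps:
u(y, b) = -3*y*b² (u(y, b) = -3*((b*y)*b + 0) = -3*(y*b² + 0) = -3*y*b²)
Z = -1244 (Z = -60*21 + (-4)² = -1260 + 16 = -1244)
u(3, 5)*Z = -3*3*5²*(-1244) = -3*3*25*(-1244) = -225*(-1244) = 279900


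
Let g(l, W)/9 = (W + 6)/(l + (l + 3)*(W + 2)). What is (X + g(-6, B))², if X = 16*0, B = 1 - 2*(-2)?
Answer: 121/9 ≈ 13.444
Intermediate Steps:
B = 5 (B = 1 + 4 = 5)
g(l, W) = 9*(6 + W)/(l + (2 + W)*(3 + l)) (g(l, W) = 9*((W + 6)/(l + (l + 3)*(W + 2))) = 9*((6 + W)/(l + (3 + l)*(2 + W))) = 9*((6 + W)/(l + (2 + W)*(3 + l))) = 9*(6 + W)/(l + (2 + W)*(3 + l)))
X = 0
(X + g(-6, B))² = (0 + 9*(6 + 5)/(6 + 3*5 + 3*(-6) + 5*(-6)))² = (0 + 9*11/(6 + 15 - 18 - 30))² = (0 + 9*11/(-27))² = (0 + 9*(-1/27)*11)² = (0 - 11/3)² = (-11/3)² = 121/9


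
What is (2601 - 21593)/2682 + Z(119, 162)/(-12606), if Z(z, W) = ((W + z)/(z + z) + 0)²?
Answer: -2260255059215/319182256008 ≈ -7.0814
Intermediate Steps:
Z(z, W) = (W + z)²/(4*z²) (Z(z, W) = ((W + z)/((2*z)) + 0)² = ((W + z)*(1/(2*z)) + 0)² = ((W + z)/(2*z) + 0)² = ((W + z)/(2*z))² = (W + z)²/(4*z²))
(2601 - 21593)/2682 + Z(119, 162)/(-12606) = (2601 - 21593)/2682 + ((¼)*(162 + 119)²/119²)/(-12606) = -18992*1/2682 + ((¼)*(1/14161)*281²)*(-1/12606) = -9496/1341 + ((¼)*(1/14161)*78961)*(-1/12606) = -9496/1341 + (78961/56644)*(-1/12606) = -9496/1341 - 78961/714054264 = -2260255059215/319182256008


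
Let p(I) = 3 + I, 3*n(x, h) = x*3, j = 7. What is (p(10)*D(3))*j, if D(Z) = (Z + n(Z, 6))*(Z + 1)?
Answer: 2184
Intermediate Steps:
n(x, h) = x (n(x, h) = (x*3)/3 = (3*x)/3 = x)
D(Z) = 2*Z*(1 + Z) (D(Z) = (Z + Z)*(Z + 1) = (2*Z)*(1 + Z) = 2*Z*(1 + Z))
(p(10)*D(3))*j = ((3 + 10)*(2*3*(1 + 3)))*7 = (13*(2*3*4))*7 = (13*24)*7 = 312*7 = 2184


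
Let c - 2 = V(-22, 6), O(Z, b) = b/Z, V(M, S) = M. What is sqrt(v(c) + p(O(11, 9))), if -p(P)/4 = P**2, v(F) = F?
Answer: 14*I*sqrt(14)/11 ≈ 4.7621*I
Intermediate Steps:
c = -20 (c = 2 - 22 = -20)
p(P) = -4*P**2
sqrt(v(c) + p(O(11, 9))) = sqrt(-20 - 4*(9/11)**2) = sqrt(-20 - 4*81/121) = sqrt(-20 - 324/121) = sqrt(-2744/121) = 14*I*sqrt(14)/11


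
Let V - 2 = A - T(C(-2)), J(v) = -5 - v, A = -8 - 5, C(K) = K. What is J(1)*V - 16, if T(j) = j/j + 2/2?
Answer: 62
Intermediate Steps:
A = -13
T(j) = 2 (T(j) = 1 + 2*(½) = 1 + 1 = 2)
V = -13 (V = 2 + (-13 - 1*2) = 2 + (-13 - 2) = 2 - 15 = -13)
J(1)*V - 16 = (-5 - 1*1)*(-13) - 16 = (-5 - 1)*(-13) - 16 = -6*(-13) - 16 = 78 - 16 = 62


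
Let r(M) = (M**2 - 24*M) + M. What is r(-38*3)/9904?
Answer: 7809/4952 ≈ 1.5769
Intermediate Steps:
r(M) = M**2 - 23*M
r(-38*3)/9904 = ((-38*3)*(-23 - 38*3))/9904 = -114*(-23 - 114)*(1/9904) = -114*(-137)*(1/9904) = 15618*(1/9904) = 7809/4952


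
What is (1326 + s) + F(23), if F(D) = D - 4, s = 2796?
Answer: 4141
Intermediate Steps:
F(D) = -4 + D
(1326 + s) + F(23) = (1326 + 2796) + (-4 + 23) = 4122 + 19 = 4141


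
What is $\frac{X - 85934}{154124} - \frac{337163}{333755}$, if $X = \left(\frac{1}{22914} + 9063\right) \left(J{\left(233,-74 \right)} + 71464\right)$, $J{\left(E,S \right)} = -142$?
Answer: $\frac{823589037663312497}{196448044812780} \approx 4192.4$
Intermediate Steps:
$X = \frac{2468568333121}{3819}$ ($X = \left(\frac{1}{22914} + 9063\right) \left(-142 + 71464\right) = \left(\frac{1}{22914} + 9063\right) 71322 = \frac{207669583}{22914} \cdot 71322 = \frac{2468568333121}{3819} \approx 6.4639 \cdot 10^{8}$)
$\frac{X - 85934}{154124} - \frac{337163}{333755} = \frac{\frac{2468568333121}{3819} - 85934}{154124} - \frac{337163}{333755} = \left(\frac{2468568333121}{3819} - 85934\right) \frac{1}{154124} - \frac{337163}{333755} = \frac{2468240151175}{3819} \cdot \frac{1}{154124} - \frac{337163}{333755} = \frac{2468240151175}{588599556} - \frac{337163}{333755} = \frac{823589037663312497}{196448044812780}$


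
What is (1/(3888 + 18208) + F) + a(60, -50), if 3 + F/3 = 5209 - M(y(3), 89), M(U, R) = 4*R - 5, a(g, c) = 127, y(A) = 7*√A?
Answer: 324634433/22096 ≈ 14692.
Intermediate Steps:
M(U, R) = -5 + 4*R
F = 14565 (F = -9 + 3*(5209 - (-5 + 4*89)) = -9 + 3*(5209 - (-5 + 356)) = -9 + 3*(5209 - 1*351) = -9 + 3*(5209 - 351) = -9 + 3*4858 = -9 + 14574 = 14565)
(1/(3888 + 18208) + F) + a(60, -50) = (1/(3888 + 18208) + 14565) + 127 = (1/22096 + 14565) + 127 = 321828241/22096 + 127 = 324634433/22096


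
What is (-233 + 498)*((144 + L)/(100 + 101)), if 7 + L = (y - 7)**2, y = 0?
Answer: 16430/67 ≈ 245.22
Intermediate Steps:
L = 42 (L = -7 + (0 - 7)**2 = -7 + (-7)**2 = -7 + 49 = 42)
(-233 + 498)*((144 + L)/(100 + 101)) = (-233 + 498)*((144 + 42)/(100 + 101)) = 265*(186/201) = 265*(186*(1/201)) = 265*(62/67) = 16430/67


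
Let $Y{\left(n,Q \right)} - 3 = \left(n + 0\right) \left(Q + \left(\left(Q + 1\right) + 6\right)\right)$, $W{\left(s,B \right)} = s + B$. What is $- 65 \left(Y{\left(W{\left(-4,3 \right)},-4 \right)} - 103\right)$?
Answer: $6435$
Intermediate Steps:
$W{\left(s,B \right)} = B + s$
$Y{\left(n,Q \right)} = 3 + n \left(7 + 2 Q\right)$ ($Y{\left(n,Q \right)} = 3 + \left(n + 0\right) \left(Q + \left(\left(Q + 1\right) + 6\right)\right) = 3 + n \left(Q + \left(\left(1 + Q\right) + 6\right)\right) = 3 + n \left(Q + \left(7 + Q\right)\right) = 3 + n \left(7 + 2 Q\right)$)
$- 65 \left(Y{\left(W{\left(-4,3 \right)},-4 \right)} - 103\right) = - 65 \left(\left(3 + 7 \left(3 - 4\right) + 2 \left(-4\right) \left(3 - 4\right)\right) - 103\right) = - 65 \left(\left(3 + 7 \left(-1\right) + 2 \left(-4\right) \left(-1\right)\right) - 103\right) = - 65 \left(\left(3 - 7 + 8\right) - 103\right) = - 65 \left(4 - 103\right) = \left(-65\right) \left(-99\right) = 6435$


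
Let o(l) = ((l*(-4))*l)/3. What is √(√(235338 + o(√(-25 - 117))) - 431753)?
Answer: √(-3885777 + 3*√2119746)/3 ≈ 656.71*I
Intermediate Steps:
o(l) = -4*l²/3 (o(l) = ((-4*l)*l)*(⅓) = -4*l²*(⅓) = -4*l²/3)
√(√(235338 + o(√(-25 - 117))) - 431753) = √(√(235338 - 4*(√(-25 - 117))²/3) - 431753) = √(√(235338 - 4*(√(-142))²/3) - 431753) = √(√(235338 - 4*(I*√142)²/3) - 431753) = √(√(235338 - 4/3*(-142)) - 431753) = √(√(235338 + 568/3) - 431753) = √(√(706582/3) - 431753) = √(√2119746/3 - 431753) = √(-431753 + √2119746/3)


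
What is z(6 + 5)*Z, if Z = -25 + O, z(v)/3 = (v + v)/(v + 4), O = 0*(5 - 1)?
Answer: -110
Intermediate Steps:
O = 0 (O = 0*4 = 0)
z(v) = 6*v/(4 + v) (z(v) = 3*((v + v)/(v + 4)) = 3*((2*v)/(4 + v)) = 3*(2*v/(4 + v)) = 6*v/(4 + v))
Z = -25 (Z = -25 + 0 = -25)
z(6 + 5)*Z = (6*(6 + 5)/(4 + (6 + 5)))*(-25) = (6*11/(4 + 11))*(-25) = (6*11/15)*(-25) = (6*11*(1/15))*(-25) = (22/5)*(-25) = -110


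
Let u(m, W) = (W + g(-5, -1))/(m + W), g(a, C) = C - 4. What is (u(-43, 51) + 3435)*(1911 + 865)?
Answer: 9551522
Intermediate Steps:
g(a, C) = -4 + C
u(m, W) = (-5 + W)/(W + m) (u(m, W) = (W + (-4 - 1))/(m + W) = (W - 5)/(W + m) = (-5 + W)/(W + m))
(u(-43, 51) + 3435)*(1911 + 865) = ((-5 + 51)/(51 - 43) + 3435)*(1911 + 865) = (46/8 + 3435)*2776 = ((1/8)*46 + 3435)*2776 = (23/4 + 3435)*2776 = (13763/4)*2776 = 9551522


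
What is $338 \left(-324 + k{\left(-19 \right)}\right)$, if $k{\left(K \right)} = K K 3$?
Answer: $256542$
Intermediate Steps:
$k{\left(K \right)} = 3 K^{2}$ ($k{\left(K \right)} = K^{2} \cdot 3 = 3 K^{2}$)
$338 \left(-324 + k{\left(-19 \right)}\right) = 338 \left(-324 + 3 \left(-19\right)^{2}\right) = 338 \left(-324 + 3 \cdot 361\right) = 338 \left(-324 + 1083\right) = 338 \cdot 759 = 256542$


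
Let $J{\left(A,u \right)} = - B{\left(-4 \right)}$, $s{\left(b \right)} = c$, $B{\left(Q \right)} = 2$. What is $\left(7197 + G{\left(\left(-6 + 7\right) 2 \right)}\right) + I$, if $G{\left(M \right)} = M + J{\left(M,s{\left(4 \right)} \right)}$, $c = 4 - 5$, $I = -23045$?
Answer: $-15848$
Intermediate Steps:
$c = -1$ ($c = 4 - 5 = -1$)
$s{\left(b \right)} = -1$
$J{\left(A,u \right)} = -2$ ($J{\left(A,u \right)} = \left(-1\right) 2 = -2$)
$G{\left(M \right)} = -2 + M$ ($G{\left(M \right)} = M - 2 = -2 + M$)
$\left(7197 + G{\left(\left(-6 + 7\right) 2 \right)}\right) + I = \left(7197 - \left(2 - \left(-6 + 7\right) 2\right)\right) - 23045 = \left(7197 + \left(-2 + 1 \cdot 2\right)\right) - 23045 = \left(7197 + \left(-2 + 2\right)\right) - 23045 = \left(7197 + 0\right) - 23045 = 7197 - 23045 = -15848$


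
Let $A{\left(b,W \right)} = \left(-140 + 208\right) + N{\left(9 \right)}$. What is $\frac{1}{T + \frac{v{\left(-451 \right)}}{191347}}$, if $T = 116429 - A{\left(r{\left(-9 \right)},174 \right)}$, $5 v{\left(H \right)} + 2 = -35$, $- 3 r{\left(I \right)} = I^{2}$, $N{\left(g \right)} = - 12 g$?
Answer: $\frac{956735}{111429968678} \approx 8.586 \cdot 10^{-6}$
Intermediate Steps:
$r{\left(I \right)} = - \frac{I^{2}}{3}$
$v{\left(H \right)} = - \frac{37}{5}$ ($v{\left(H \right)} = - \frac{2}{5} + \frac{1}{5} \left(-35\right) = - \frac{2}{5} - 7 = - \frac{37}{5}$)
$A{\left(b,W \right)} = -40$ ($A{\left(b,W \right)} = \left(-140 + 208\right) - 108 = 68 - 108 = -40$)
$T = 116469$ ($T = 116429 - -40 = 116429 + 40 = 116469$)
$\frac{1}{T + \frac{v{\left(-451 \right)}}{191347}} = \frac{1}{116469 - \frac{37}{5 \cdot 191347}} = \frac{1}{116469 - \frac{37}{956735}} = \frac{1}{\frac{111429968678}{956735}} = \frac{956735}{111429968678}$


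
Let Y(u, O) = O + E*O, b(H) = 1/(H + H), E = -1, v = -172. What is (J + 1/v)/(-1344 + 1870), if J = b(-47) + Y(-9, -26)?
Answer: -133/4252184 ≈ -3.1278e-5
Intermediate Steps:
b(H) = 1/(2*H)
Y(u, O) = 0 (Y(u, O) = O - O = 0)
J = -1/94 (J = (½)/(-47) + 0 = (½)*(-1/47) + 0 = -1/94 + 0 = -1/94 ≈ -0.010638)
(J + 1/v)/(-1344 + 1870) = (-1/94 + 1/(-172))/(-1344 + 1870) = (-1/94 - 1/172)/526 = -133/8084*1/526 = -133/4252184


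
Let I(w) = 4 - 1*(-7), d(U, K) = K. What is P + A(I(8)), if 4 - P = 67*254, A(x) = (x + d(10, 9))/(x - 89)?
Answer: -663556/39 ≈ -17014.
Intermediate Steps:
I(w) = 11 (I(w) = 4 + 7 = 11)
A(x) = (9 + x)/(-89 + x) (A(x) = (x + 9)/(x - 89) = (9 + x)/(-89 + x))
P = -17014 (P = 4 - 67*254 = 4 - 1*17018 = 4 - 17018 = -17014)
P + A(I(8)) = -17014 + (9 + 11)/(-89 + 11) = -17014 + 20/(-78) = -17014 - 1/78*20 = -17014 - 10/39 = -663556/39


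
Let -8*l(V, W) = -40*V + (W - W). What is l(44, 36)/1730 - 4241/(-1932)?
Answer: 776197/334236 ≈ 2.3223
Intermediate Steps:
l(V, W) = 5*V (l(V, W) = -(-40*V + (W - W))/8 = -(-40*V + 0)/8 = -(-5)*V = 5*V)
l(44, 36)/1730 - 4241/(-1932) = (5*44)/1730 - 4241/(-1932) = 220*(1/1730) - 4241*(-1/1932) = 22/173 + 4241/1932 = 776197/334236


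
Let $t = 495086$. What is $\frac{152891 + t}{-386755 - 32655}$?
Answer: $- \frac{647977}{419410} \approx -1.545$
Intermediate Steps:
$\frac{152891 + t}{-386755 - 32655} = \frac{152891 + 495086}{-386755 - 32655} = \frac{647977}{-419410} = 647977 \left(- \frac{1}{419410}\right) = - \frac{647977}{419410}$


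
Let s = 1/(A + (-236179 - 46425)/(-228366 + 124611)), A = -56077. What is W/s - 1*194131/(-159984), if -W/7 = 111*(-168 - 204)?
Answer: -89679249777631438757/5533046640 ≈ -1.6208e+10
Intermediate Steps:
s = -103755/5817986531 (s = 1/(-56077 + (-236179 - 46425)/(-228366 + 124611)) = 1/(-56077 - 282604/(-103755)) = 1/(-56077 - 282604*(-1/103755)) = 1/(-56077 + 282604/103755) = 1/(-5817986531/103755) = -103755/5817986531 ≈ -1.7833e-5)
W = 289044 (W = -777*(-168 - 204) = -777*(-372) = -7*(-41292) = 289044)
W/s - 1*194131/(-159984) = 289044/(-103755/5817986531) - 1*194131/(-159984) = 289044*(-5817986531/103755) - 194131*(-1/159984) = -560551366288788/34585 + 194131/159984 = -89679249777631438757/5533046640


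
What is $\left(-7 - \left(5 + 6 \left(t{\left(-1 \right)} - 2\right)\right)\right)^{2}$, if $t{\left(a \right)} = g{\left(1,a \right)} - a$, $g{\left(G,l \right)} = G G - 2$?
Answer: $0$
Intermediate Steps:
$g{\left(G,l \right)} = -2 + G^{2}$ ($g{\left(G,l \right)} = G^{2} - 2 = -2 + G^{2}$)
$t{\left(a \right)} = -1 - a$ ($t{\left(a \right)} = \left(-2 + 1^{2}\right) - a = \left(-2 + 1\right) - a = -1 - a$)
$\left(-7 - \left(5 + 6 \left(t{\left(-1 \right)} - 2\right)\right)\right)^{2} = \left(-7 - \left(5 + 6 \left(\left(-1 - -1\right) - 2\right)\right)\right)^{2} = \left(-7 - \left(5 + 6 \left(\left(-1 + 1\right) - 2\right)\right)\right)^{2} = \left(-7 - \left(5 + 6 \left(0 - 2\right)\right)\right)^{2} = \left(-7 - \left(5 + 6 \left(-2\right)\right)\right)^{2} = \left(-7 - -7\right)^{2} = \left(-7 + \left(-5 + 12\right)\right)^{2} = \left(-7 + 7\right)^{2} = 0^{2} = 0$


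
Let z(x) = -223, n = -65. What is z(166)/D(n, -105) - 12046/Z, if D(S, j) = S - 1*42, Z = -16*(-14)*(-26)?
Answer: 1293837/311584 ≈ 4.1525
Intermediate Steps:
Z = -5824 (Z = 224*(-26) = -5824)
D(S, j) = -42 + S (D(S, j) = S - 42 = -42 + S)
z(166)/D(n, -105) - 12046/Z = -223/(-42 - 65) - 12046/(-5824) = -223/(-107) - 12046*(-1/5824) = -223*(-1/107) + 6023/2912 = 223/107 + 6023/2912 = 1293837/311584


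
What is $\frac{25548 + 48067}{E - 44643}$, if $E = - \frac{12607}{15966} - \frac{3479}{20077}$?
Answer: $- \frac{23597242755930}{14310594717079} \approx -1.6489$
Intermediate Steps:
$E = - \frac{308656453}{320549382}$ ($E = \left(-12607\right) \frac{1}{15966} - \frac{3479}{20077} = - \frac{12607}{15966} - \frac{3479}{20077} = - \frac{308656453}{320549382} \approx -0.9629$)
$\frac{25548 + 48067}{E - 44643} = \frac{25548 + 48067}{- \frac{308656453}{320549382} - 44643} = \frac{73615}{- \frac{14310594717079}{320549382}} = 73615 \left(- \frac{320549382}{14310594717079}\right) = - \frac{23597242755930}{14310594717079}$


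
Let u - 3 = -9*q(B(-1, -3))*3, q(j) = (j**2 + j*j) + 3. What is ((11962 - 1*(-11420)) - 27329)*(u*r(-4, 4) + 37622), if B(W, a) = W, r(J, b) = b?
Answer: -146410018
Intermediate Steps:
q(j) = 3 + 2*j**2 (q(j) = (j**2 + j**2) + 3 = 2*j**2 + 3 = 3 + 2*j**2)
u = -132 (u = 3 - 9*(3 + 2*(-1)**2)*3 = 3 - 9*(3 + 2*1)*3 = 3 - 9*(3 + 2)*3 = 3 - 9*5*3 = 3 - 45*3 = 3 - 135 = -132)
((11962 - 1*(-11420)) - 27329)*(u*r(-4, 4) + 37622) = ((11962 - 1*(-11420)) - 27329)*(-132*4 + 37622) = ((11962 + 11420) - 27329)*(-528 + 37622) = (23382 - 27329)*37094 = -3947*37094 = -146410018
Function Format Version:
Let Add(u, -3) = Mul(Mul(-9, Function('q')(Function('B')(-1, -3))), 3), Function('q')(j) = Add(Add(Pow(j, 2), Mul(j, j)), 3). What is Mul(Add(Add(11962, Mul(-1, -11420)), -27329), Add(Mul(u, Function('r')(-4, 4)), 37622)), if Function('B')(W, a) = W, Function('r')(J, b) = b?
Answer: -146410018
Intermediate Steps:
Function('q')(j) = Add(3, Mul(2, Pow(j, 2))) (Function('q')(j) = Add(Add(Pow(j, 2), Pow(j, 2)), 3) = Add(Mul(2, Pow(j, 2)), 3) = Add(3, Mul(2, Pow(j, 2))))
u = -132 (u = Add(3, Mul(Mul(-9, Add(3, Mul(2, Pow(-1, 2)))), 3)) = Add(3, Mul(Mul(-9, Add(3, Mul(2, 1))), 3)) = Add(3, Mul(Mul(-9, Add(3, 2)), 3)) = Add(3, Mul(Mul(-9, 5), 3)) = Add(3, Mul(-45, 3)) = Add(3, -135) = -132)
Mul(Add(Add(11962, Mul(-1, -11420)), -27329), Add(Mul(u, Function('r')(-4, 4)), 37622)) = Mul(Add(Add(11962, Mul(-1, -11420)), -27329), Add(Mul(-132, 4), 37622)) = Mul(Add(Add(11962, 11420), -27329), Add(-528, 37622)) = Mul(Add(23382, -27329), 37094) = Mul(-3947, 37094) = -146410018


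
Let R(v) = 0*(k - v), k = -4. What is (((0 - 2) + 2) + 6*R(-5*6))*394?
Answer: 0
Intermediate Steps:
R(v) = 0 (R(v) = 0*(-4 - v) = 0)
(((0 - 2) + 2) + 6*R(-5*6))*394 = (((0 - 2) + 2) + 6*0)*394 = ((-2 + 2) + 0)*394 = (0 + 0)*394 = 0*394 = 0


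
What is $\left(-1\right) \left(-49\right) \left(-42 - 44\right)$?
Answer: $-4214$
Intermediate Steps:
$\left(-1\right) \left(-49\right) \left(-42 - 44\right) = 49 \left(-86\right) = -4214$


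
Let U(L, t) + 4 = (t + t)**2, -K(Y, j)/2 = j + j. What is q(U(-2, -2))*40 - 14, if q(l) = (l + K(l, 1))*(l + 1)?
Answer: 4146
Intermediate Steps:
K(Y, j) = -4*j (K(Y, j) = -2*(j + j) = -4*j)
U(L, t) = -4 + 4*t**2 (U(L, t) = -4 + (t + t)**2 = -4 + (2*t)**2 = -4 + 4*t**2)
q(l) = (1 + l)*(-4 + l) (q(l) = (l - 4*1)*(l + 1) = (l - 4)*(1 + l) = (-4 + l)*(1 + l) = (1 + l)*(-4 + l))
q(U(-2, -2))*40 - 14 = (-4 + (-4 + 4*(-2)**2)**2 - 3*(-4 + 4*(-2)**2))*40 - 14 = (-4 + (-4 + 4*4)**2 - 3*(-4 + 4*4))*40 - 14 = (-4 + (-4 + 16)**2 - 3*(-4 + 16))*40 - 14 = (-4 + 12**2 - 3*12)*40 - 14 = (-4 + 144 - 36)*40 - 14 = 104*40 - 14 = 4160 - 14 = 4146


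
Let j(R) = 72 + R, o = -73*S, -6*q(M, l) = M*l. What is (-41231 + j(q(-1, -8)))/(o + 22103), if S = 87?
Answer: -123481/47256 ≈ -2.6130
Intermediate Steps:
q(M, l) = -M*l/6
o = -6351 (o = -73*87 = -6351)
(-41231 + j(q(-1, -8)))/(o + 22103) = (-41231 + (72 - ⅙*(-1)*(-8)))/(-6351 + 22103) = (-41231 + (72 - 4/3))/15752 = (-41231 + 212/3)*(1/15752) = -123481/3*1/15752 = -123481/47256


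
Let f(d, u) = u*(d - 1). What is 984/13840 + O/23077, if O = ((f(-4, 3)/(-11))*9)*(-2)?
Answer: 30756081/439155310 ≈ 0.070035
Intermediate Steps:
f(d, u) = u*(-1 + d)
O = -270/11 (O = (((3*(-1 - 4))/(-11))*9)*(-2) = (((3*(-5))*(-1/11))*9)*(-2) = (-15*(-1/11)*9)*(-2) = ((15/11)*9)*(-2) = (135/11)*(-2) = -270/11 ≈ -24.545)
984/13840 + O/23077 = 984/13840 - 270/11/23077 = 984*(1/13840) - 270/11*1/23077 = 123/1730 - 270/253847 = 30756081/439155310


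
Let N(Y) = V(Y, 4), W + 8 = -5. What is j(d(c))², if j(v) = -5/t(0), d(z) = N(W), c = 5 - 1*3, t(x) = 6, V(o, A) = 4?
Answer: 25/36 ≈ 0.69444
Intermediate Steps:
W = -13 (W = -8 - 5 = -13)
N(Y) = 4
c = 2 (c = 5 - 3 = 2)
d(z) = 4
j(v) = -⅚ (j(v) = -5/6 = -5*⅙ = -⅚)
j(d(c))² = (-⅚)² = 25/36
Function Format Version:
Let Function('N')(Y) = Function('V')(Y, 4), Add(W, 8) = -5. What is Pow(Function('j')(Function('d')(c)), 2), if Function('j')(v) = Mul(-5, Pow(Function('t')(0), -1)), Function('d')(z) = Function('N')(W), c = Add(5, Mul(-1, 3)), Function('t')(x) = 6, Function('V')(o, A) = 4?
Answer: Rational(25, 36) ≈ 0.69444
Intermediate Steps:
W = -13 (W = Add(-8, -5) = -13)
Function('N')(Y) = 4
c = 2 (c = Add(5, -3) = 2)
Function('d')(z) = 4
Function('j')(v) = Rational(-5, 6) (Function('j')(v) = Mul(-5, Pow(6, -1)) = Mul(-5, Rational(1, 6)) = Rational(-5, 6))
Pow(Function('j')(Function('d')(c)), 2) = Pow(Rational(-5, 6), 2) = Rational(25, 36)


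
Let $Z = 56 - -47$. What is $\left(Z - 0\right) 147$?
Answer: $15141$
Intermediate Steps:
$Z = 103$ ($Z = 56 + 47 = 103$)
$\left(Z - 0\right) 147 = \left(103 - 0\right) 147 = \left(103 + 0\right) 147 = 103 \cdot 147 = 15141$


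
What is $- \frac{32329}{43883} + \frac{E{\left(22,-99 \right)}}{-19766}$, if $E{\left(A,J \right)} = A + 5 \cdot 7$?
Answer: $- \frac{641516345}{867391378} \approx -0.73959$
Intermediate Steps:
$E{\left(A,J \right)} = 35 + A$ ($E{\left(A,J \right)} = A + 35 = 35 + A$)
$- \frac{32329}{43883} + \frac{E{\left(22,-99 \right)}}{-19766} = - \frac{32329}{43883} + \frac{35 + 22}{-19766} = \left(-32329\right) \frac{1}{43883} + 57 \left(- \frac{1}{19766}\right) = - \frac{32329}{43883} - \frac{57}{19766} = - \frac{641516345}{867391378}$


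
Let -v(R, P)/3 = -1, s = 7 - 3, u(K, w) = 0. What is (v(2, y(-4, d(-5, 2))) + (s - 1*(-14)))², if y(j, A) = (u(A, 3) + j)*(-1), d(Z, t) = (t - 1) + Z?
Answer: 441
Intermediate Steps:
d(Z, t) = -1 + Z + t (d(Z, t) = (-1 + t) + Z = -1 + Z + t)
s = 4
y(j, A) = -j (y(j, A) = (0 + j)*(-1) = j*(-1) = -j)
v(R, P) = 3 (v(R, P) = -3*(-1) = 3)
(v(2, y(-4, d(-5, 2))) + (s - 1*(-14)))² = (3 + (4 - 1*(-14)))² = (3 + (4 + 14))² = (3 + 18)² = 21² = 441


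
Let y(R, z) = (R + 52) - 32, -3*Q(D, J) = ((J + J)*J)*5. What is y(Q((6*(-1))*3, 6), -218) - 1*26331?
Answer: -26431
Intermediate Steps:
Q(D, J) = -10*J**2/3 (Q(D, J) = -(J + J)*J*5/3 = -(2*J)*J*5/3 = -2*J**2*5/3 = -10*J**2/3)
y(R, z) = 20 + R (y(R, z) = (52 + R) - 32 = 20 + R)
y(Q((6*(-1))*3, 6), -218) - 1*26331 = (20 - 10/3*6**2) - 1*26331 = (20 - 10/3*36) - 26331 = (20 - 120) - 26331 = -100 - 26331 = -26431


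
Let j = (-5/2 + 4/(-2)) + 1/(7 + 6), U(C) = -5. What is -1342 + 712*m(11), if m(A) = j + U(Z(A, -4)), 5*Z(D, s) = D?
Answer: -104666/13 ≈ -8051.2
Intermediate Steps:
Z(D, s) = D/5
j = -115/26 (j = (-5*1/2 + 4*(-1/2)) + 1/13 = (-5/2 - 2) + 1/13 = -9/2 + 1/13 = -115/26 ≈ -4.4231)
m(A) = -245/26 (m(A) = -115/26 - 5 = -245/26)
-1342 + 712*m(11) = -1342 + 712*(-245/26) = -1342 - 87220/13 = -104666/13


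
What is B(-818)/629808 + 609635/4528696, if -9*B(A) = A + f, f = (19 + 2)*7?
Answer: 432326969467/3208735091664 ≈ 0.13473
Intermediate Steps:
f = 147 (f = 21*7 = 147)
B(A) = -49/3 - A/9 (B(A) = -(A + 147)/9 = -(147 + A)/9 = -49/3 - A/9)
B(-818)/629808 + 609635/4528696 = (-49/3 - 1/9*(-818))/629808 + 609635/4528696 = (-49/3 + 818/9)*(1/629808) + 609635*(1/4528696) = (671/9)*(1/629808) + 609635/4528696 = 671/5668272 + 609635/4528696 = 432326969467/3208735091664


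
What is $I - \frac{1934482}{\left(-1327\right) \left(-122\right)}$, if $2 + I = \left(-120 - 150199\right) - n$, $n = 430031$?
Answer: $- \frac{46978720585}{80947} \approx -5.8036 \cdot 10^{5}$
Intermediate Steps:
$I = -580352$ ($I = -2 - 580350 = -580352$)
$I - \frac{1934482}{\left(-1327\right) \left(-122\right)} = -580352 - \frac{1934482}{\left(-1327\right) \left(-122\right)} = -580352 - \frac{1934482}{161894} = -580352 - 1934482 \cdot \frac{1}{161894} = -580352 - \frac{967241}{80947} = - \frac{46978720585}{80947}$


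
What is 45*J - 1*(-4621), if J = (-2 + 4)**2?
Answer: 4801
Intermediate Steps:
J = 4 (J = 2**2 = 4)
45*J - 1*(-4621) = 45*4 - 1*(-4621) = 180 + 4621 = 4801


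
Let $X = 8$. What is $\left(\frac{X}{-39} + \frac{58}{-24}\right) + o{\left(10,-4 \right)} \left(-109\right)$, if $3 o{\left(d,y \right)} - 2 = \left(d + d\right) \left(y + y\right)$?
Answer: $\frac{895135}{156} \approx 5738.0$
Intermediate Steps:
$o{\left(d,y \right)} = \frac{2}{3} + \frac{4 d y}{3}$ ($o{\left(d,y \right)} = \frac{2}{3} + \frac{\left(d + d\right) \left(y + y\right)}{3} = \frac{2}{3} + \frac{2 d 2 y}{3} = \frac{2}{3} + \frac{4 d y}{3}$)
$\left(\frac{X}{-39} + \frac{58}{-24}\right) + o{\left(10,-4 \right)} \left(-109\right) = \left(\frac{8}{-39} + \frac{58}{-24}\right) + \left(\frac{2}{3} + \frac{4}{3} \cdot 10 \left(-4\right)\right) \left(-109\right) = \left(8 \left(- \frac{1}{39}\right) + 58 \left(- \frac{1}{24}\right)\right) + \left(\frac{2}{3} - \frac{160}{3}\right) \left(-109\right) = \left(- \frac{8}{39} - \frac{29}{12}\right) - - \frac{17222}{3} = - \frac{409}{156} + \frac{17222}{3} = \frac{895135}{156}$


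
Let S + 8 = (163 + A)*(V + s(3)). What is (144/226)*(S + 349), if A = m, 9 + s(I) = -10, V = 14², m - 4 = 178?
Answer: 4421232/113 ≈ 39126.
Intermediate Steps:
m = 182 (m = 4 + 178 = 182)
V = 196
s(I) = -19 (s(I) = -9 - 10 = -19)
A = 182
S = 61057 (S = -8 + (163 + 182)*(196 - 19) = -8 + 345*177 = -8 + 61065 = 61057)
(144/226)*(S + 349) = (144/226)*(61057 + 349) = (144*(1/226))*61406 = (72/113)*61406 = 4421232/113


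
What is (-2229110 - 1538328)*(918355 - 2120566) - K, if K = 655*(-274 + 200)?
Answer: 4529255453888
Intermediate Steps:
K = -48470 (K = 655*(-74) = -48470)
(-2229110 - 1538328)*(918355 - 2120566) - K = (-2229110 - 1538328)*(918355 - 2120566) - 1*(-48470) = -3767438*(-1202211) + 48470 = 4529255405418 + 48470 = 4529255453888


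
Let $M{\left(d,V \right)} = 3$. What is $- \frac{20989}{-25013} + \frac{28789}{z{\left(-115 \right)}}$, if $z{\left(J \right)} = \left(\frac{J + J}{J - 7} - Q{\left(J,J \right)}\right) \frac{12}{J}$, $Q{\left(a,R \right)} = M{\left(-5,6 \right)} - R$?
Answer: $\frac{5053280268899}{2126004948} \approx 2376.9$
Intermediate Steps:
$Q{\left(a,R \right)} = 3 - R$
$z{\left(J \right)} = \frac{12 \left(-3 + J + \frac{2 J}{-7 + J}\right)}{J}$ ($z{\left(J \right)} = \left(\frac{J + J}{J - 7} - \left(3 - J\right)\right) \frac{12}{J} = \left(\frac{2 J}{-7 + J} + \left(-3 + J\right)\right) \frac{12}{J} = \left(-3 + J + \frac{2 J}{-7 + J}\right) \frac{12}{J} = \frac{12 \left(-3 + J + \frac{2 J}{-7 + J}\right)}{J}$)
$- \frac{20989}{-25013} + \frac{28789}{z{\left(-115 \right)}} = - \frac{20989}{-25013} + \frac{28789}{12 \frac{1}{-115} \frac{1}{-7 - 115} \left(21 + \left(-115\right)^{2} - -920\right)} = \left(-20989\right) \left(- \frac{1}{25013}\right) + \frac{28789}{12 \left(- \frac{1}{115}\right) \frac{1}{-122} \left(21 + 13225 + 920\right)} = \frac{20989}{25013} + \frac{28789}{12 \left(- \frac{1}{115}\right) \left(- \frac{1}{122}\right) 14166} = \frac{20989}{25013} + \frac{28789}{\frac{84996}{7015}} = \frac{20989}{25013} + 28789 \cdot \frac{7015}{84996} = \frac{20989}{25013} + \frac{201954835}{84996} = \frac{5053280268899}{2126004948}$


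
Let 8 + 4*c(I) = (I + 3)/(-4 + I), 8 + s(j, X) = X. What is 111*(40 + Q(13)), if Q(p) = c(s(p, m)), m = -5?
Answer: 143967/34 ≈ 4234.3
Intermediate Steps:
s(j, X) = -8 + X
c(I) = -2 + (3 + I)/(4*(-4 + I)) (c(I) = -2 + ((I + 3)/(-4 + I))/4 = -2 + ((3 + I)/(-4 + I))/4 = -2 + (3 + I)/(4*(-4 + I)))
Q(p) = -63/34 (Q(p) = 7*(5 - (-8 - 5))/(4*(-4 + (-8 - 5))) = 7*(5 - 1*(-13))/(4*(-4 - 13)) = (7/4)*(5 + 13)/(-17) = (7/4)*(-1/17)*18 = -63/34)
111*(40 + Q(13)) = 111*(40 - 63/34) = 111*(1297/34) = 143967/34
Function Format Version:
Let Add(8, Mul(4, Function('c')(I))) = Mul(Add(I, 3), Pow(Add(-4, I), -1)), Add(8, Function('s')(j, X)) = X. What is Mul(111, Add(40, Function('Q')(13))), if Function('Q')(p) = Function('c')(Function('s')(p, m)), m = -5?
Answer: Rational(143967, 34) ≈ 4234.3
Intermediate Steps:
Function('s')(j, X) = Add(-8, X)
Function('c')(I) = Add(-2, Mul(Rational(1, 4), Pow(Add(-4, I), -1), Add(3, I))) (Function('c')(I) = Add(-2, Mul(Rational(1, 4), Mul(Add(I, 3), Pow(Add(-4, I), -1)))) = Add(-2, Mul(Rational(1, 4), Mul(Add(3, I), Pow(Add(-4, I), -1)))) = Add(-2, Mul(Rational(1, 4), Mul(Pow(Add(-4, I), -1), Add(3, I)))) = Add(-2, Mul(Rational(1, 4), Pow(Add(-4, I), -1), Add(3, I))))
Function('Q')(p) = Rational(-63, 34) (Function('Q')(p) = Mul(Rational(7, 4), Pow(Add(-4, Add(-8, -5)), -1), Add(5, Mul(-1, Add(-8, -5)))) = Mul(Rational(7, 4), Pow(Add(-4, -13), -1), Add(5, Mul(-1, -13))) = Mul(Rational(7, 4), Pow(-17, -1), Add(5, 13)) = Mul(Rational(7, 4), Rational(-1, 17), 18) = Rational(-63, 34))
Mul(111, Add(40, Function('Q')(13))) = Mul(111, Add(40, Rational(-63, 34))) = Mul(111, Rational(1297, 34)) = Rational(143967, 34)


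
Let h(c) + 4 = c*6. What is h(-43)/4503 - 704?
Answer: -3170374/4503 ≈ -704.06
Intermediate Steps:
h(c) = -4 + 6*c (h(c) = -4 + c*6 = -4 + 6*c)
h(-43)/4503 - 704 = (-4 + 6*(-43))/4503 - 704 = (-4 - 258)*(1/4503) - 704 = -262*1/4503 - 704 = -262/4503 - 704 = -3170374/4503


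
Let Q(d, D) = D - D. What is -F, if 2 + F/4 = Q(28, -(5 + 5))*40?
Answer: 8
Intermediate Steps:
Q(d, D) = 0
F = -8 (F = -8 + 4*(0*40) = -8 + 4*0 = -8 + 0 = -8)
-F = -1*(-8) = 8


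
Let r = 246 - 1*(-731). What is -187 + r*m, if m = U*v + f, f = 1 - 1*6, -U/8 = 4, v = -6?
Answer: 182512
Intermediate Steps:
U = -32 (U = -8*4 = -32)
r = 977 (r = 246 + 731 = 977)
f = -5 (f = 1 - 6 = -5)
m = 187 (m = -32*(-6) - 5 = 192 - 5 = 187)
-187 + r*m = -187 + 977*187 = -187 + 182699 = 182512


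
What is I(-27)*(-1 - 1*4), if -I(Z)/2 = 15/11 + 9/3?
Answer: 480/11 ≈ 43.636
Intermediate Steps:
I(Z) = -96/11 (I(Z) = -2*(15/11 + 9/3) = -2*(15*(1/11) + 9*(⅓)) = -2*(15/11 + 3) = -2*48/11 = -96/11)
I(-27)*(-1 - 1*4) = -96*(-1 - 1*4)/11 = -96*(-1 - 4)/11 = -96/11*(-5) = 480/11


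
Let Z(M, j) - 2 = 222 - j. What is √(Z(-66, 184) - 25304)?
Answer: 4*I*√1579 ≈ 158.95*I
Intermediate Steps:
Z(M, j) = 224 - j (Z(M, j) = 2 + (222 - j) = 224 - j)
√(Z(-66, 184) - 25304) = √((224 - 1*184) - 25304) = √((224 - 184) - 25304) = √(40 - 25304) = √(-25264) = 4*I*√1579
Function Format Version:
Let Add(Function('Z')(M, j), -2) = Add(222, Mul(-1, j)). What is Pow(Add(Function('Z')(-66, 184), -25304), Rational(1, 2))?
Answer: Mul(4, I, Pow(1579, Rational(1, 2))) ≈ Mul(158.95, I)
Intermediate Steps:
Function('Z')(M, j) = Add(224, Mul(-1, j)) (Function('Z')(M, j) = Add(2, Add(222, Mul(-1, j))) = Add(224, Mul(-1, j)))
Pow(Add(Function('Z')(-66, 184), -25304), Rational(1, 2)) = Pow(Add(Add(224, Mul(-1, 184)), -25304), Rational(1, 2)) = Pow(Add(Add(224, -184), -25304), Rational(1, 2)) = Pow(Add(40, -25304), Rational(1, 2)) = Pow(-25264, Rational(1, 2)) = Mul(4, I, Pow(1579, Rational(1, 2)))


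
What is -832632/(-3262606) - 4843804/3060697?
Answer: -389852639080/293701423423 ≈ -1.3274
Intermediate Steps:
-832632/(-3262606) - 4843804/3060697 = -832632*(-1/3262606) - 4843804*1/3060697 = 416316/1631303 - 4843804/3060697 = -389852639080/293701423423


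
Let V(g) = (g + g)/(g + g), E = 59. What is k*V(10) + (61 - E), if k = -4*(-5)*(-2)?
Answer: -38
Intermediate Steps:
k = -40 (k = 20*(-2) = -40)
V(g) = 1 (V(g) = (2*g)/((2*g)) = (2*g)*(1/(2*g)) = 1)
k*V(10) + (61 - E) = -40*1 + (61 - 1*59) = -40 + (61 - 59) = -40 + 2 = -38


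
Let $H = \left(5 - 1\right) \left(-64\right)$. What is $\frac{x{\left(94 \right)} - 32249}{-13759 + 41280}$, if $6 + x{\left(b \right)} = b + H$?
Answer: $- \frac{32417}{27521} \approx -1.1779$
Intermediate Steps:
$H = -256$ ($H = \left(5 - 1\right) \left(-64\right) = 4 \left(-64\right) = -256$)
$x{\left(b \right)} = -262 + b$ ($x{\left(b \right)} = -6 + \left(b - 256\right) = -6 + \left(-256 + b\right) = -262 + b$)
$\frac{x{\left(94 \right)} - 32249}{-13759 + 41280} = \frac{\left(-262 + 94\right) - 32249}{-13759 + 41280} = \frac{-168 - 32249}{27521} = \left(-32417\right) \frac{1}{27521} = - \frac{32417}{27521}$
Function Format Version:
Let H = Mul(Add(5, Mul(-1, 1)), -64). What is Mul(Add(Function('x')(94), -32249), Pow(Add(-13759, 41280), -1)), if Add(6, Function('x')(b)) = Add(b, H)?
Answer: Rational(-32417, 27521) ≈ -1.1779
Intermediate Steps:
H = -256 (H = Mul(Add(5, -1), -64) = Mul(4, -64) = -256)
Function('x')(b) = Add(-262, b) (Function('x')(b) = Add(-6, Add(b, -256)) = Add(-6, Add(-256, b)) = Add(-262, b))
Mul(Add(Function('x')(94), -32249), Pow(Add(-13759, 41280), -1)) = Mul(Add(Add(-262, 94), -32249), Pow(Add(-13759, 41280), -1)) = Mul(Add(-168, -32249), Pow(27521, -1)) = Mul(-32417, Rational(1, 27521)) = Rational(-32417, 27521)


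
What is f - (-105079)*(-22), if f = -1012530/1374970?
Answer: -317857141039/137497 ≈ -2.3117e+6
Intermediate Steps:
f = -101253/137497 (f = -1012530*1/1374970 = -101253/137497 ≈ -0.73640)
f - (-105079)*(-22) = -101253/137497 - (-105079)*(-22) = -101253/137497 - 1*2311738 = -101253/137497 - 2311738 = -317857141039/137497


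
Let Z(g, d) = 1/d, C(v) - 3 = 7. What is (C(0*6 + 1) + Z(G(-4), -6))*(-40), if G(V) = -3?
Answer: -1180/3 ≈ -393.33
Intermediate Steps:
C(v) = 10 (C(v) = 3 + 7 = 10)
(C(0*6 + 1) + Z(G(-4), -6))*(-40) = (10 + 1/(-6))*(-40) = (10 - ⅙)*(-40) = (59/6)*(-40) = -1180/3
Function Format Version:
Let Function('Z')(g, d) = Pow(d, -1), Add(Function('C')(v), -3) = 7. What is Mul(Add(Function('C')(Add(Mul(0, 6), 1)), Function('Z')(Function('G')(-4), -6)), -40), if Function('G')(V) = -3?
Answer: Rational(-1180, 3) ≈ -393.33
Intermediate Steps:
Function('C')(v) = 10 (Function('C')(v) = Add(3, 7) = 10)
Mul(Add(Function('C')(Add(Mul(0, 6), 1)), Function('Z')(Function('G')(-4), -6)), -40) = Mul(Add(10, Pow(-6, -1)), -40) = Mul(Add(10, Rational(-1, 6)), -40) = Mul(Rational(59, 6), -40) = Rational(-1180, 3)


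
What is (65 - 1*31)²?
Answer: 1156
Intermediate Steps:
(65 - 1*31)² = (65 - 31)² = 34² = 1156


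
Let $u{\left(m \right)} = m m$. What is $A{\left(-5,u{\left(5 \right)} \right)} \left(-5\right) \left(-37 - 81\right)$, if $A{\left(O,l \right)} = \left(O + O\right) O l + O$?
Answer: $734550$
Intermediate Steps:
$u{\left(m \right)} = m^{2}$
$A{\left(O,l \right)} = O + 2 l O^{2}$ ($A{\left(O,l \right)} = 2 O O l + O = 2 O^{2} l + O = 2 l O^{2} + O = O + 2 l O^{2}$)
$A{\left(-5,u{\left(5 \right)} \right)} \left(-5\right) \left(-37 - 81\right) = - 5 \left(1 + 2 \left(-5\right) 5^{2}\right) \left(-5\right) \left(-37 - 81\right) = - 5 \left(1 + 2 \left(-5\right) 25\right) \left(-5\right) \left(-118\right) = - 5 \left(1 - 250\right) \left(-5\right) \left(-118\right) = \left(-5\right) \left(-249\right) \left(-5\right) \left(-118\right) = 1245 \left(-5\right) \left(-118\right) = \left(-6225\right) \left(-118\right) = 734550$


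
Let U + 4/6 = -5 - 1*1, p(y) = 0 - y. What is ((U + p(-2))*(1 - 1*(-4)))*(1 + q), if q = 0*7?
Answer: -70/3 ≈ -23.333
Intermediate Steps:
p(y) = -y
U = -20/3 (U = -2/3 + (-5 - 1*1) = -2/3 + (-5 - 1) = -2/3 - 6 = -20/3 ≈ -6.6667)
q = 0
((U + p(-2))*(1 - 1*(-4)))*(1 + q) = ((-20/3 - 1*(-2))*(1 - 1*(-4)))*(1 + 0) = ((-20/3 + 2)*(1 + 4))*1 = -14/3*5*1 = -70/3*1 = -70/3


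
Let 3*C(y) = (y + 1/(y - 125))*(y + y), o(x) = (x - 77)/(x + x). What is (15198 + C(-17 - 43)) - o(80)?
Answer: 104181329/5920 ≈ 17598.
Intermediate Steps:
o(x) = (-77 + x)/(2*x) (o(x) = (-77 + x)/((2*x)) = (-77 + x)*(1/(2*x)) = (-77 + x)/(2*x))
C(y) = 2*y*(y + 1/(-125 + y))/3 (C(y) = ((y + 1/(y - 125))*(y + y))/3 = ((y + 1/(-125 + y))*(2*y))/3 = (2*y*(y + 1/(-125 + y)))/3 = 2*y*(y + 1/(-125 + y))/3)
(15198 + C(-17 - 43)) - o(80) = (15198 + 2*(-17 - 43)*(1 + (-17 - 43)**2 - 125*(-17 - 43))/(3*(-125 + (-17 - 43)))) - (-77 + 80)/(2*80) = (15198 + (2/3)*(-60)*(1 + (-60)**2 - 125*(-60))/(-125 - 60)) - 3/(2*80) = (15198 + (2/3)*(-60)*(1 + 3600 + 7500)/(-185)) - 1*3/160 = (15198 + (2/3)*(-60)*(-1/185)*11101) - 3/160 = (15198 + 88808/37) - 3/160 = 651134/37 - 3/160 = 104181329/5920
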